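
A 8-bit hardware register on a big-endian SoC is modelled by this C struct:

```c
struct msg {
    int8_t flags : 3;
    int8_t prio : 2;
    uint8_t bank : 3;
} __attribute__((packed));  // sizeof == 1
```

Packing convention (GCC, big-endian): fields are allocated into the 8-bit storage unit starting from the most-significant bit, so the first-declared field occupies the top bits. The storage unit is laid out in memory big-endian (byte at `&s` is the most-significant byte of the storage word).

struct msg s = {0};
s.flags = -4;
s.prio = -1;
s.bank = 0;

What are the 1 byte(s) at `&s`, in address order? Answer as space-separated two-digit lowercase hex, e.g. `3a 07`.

[5+:3] flags=-4 & 0x7 = 0x4; word=0x80
[3+:2] prio=-1 & 0x3 = 0x3; word=0x98
[0+:3] bank=0 & 0x7 = 0x0; word=0x98
word = 0x98 → big-endian bytes:
  [0]=0x98

98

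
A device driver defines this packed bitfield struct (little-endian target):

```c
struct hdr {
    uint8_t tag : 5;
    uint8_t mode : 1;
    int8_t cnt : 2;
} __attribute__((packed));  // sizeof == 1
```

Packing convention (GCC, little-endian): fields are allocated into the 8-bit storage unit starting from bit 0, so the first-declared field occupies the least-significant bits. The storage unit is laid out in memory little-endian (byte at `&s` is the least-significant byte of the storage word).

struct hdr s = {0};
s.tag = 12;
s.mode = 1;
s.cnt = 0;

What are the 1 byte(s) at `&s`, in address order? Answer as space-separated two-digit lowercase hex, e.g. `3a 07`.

tag:5 = 12 → 0xc << 0 → word 0x0c
mode:1 = 1 → 0x1 << 5 → word 0x2c
cnt:2 = 0 → 0x0 << 6 → word 0x2c
word = 0x2c → little-endian bytes:
  [0]=0x2c

2c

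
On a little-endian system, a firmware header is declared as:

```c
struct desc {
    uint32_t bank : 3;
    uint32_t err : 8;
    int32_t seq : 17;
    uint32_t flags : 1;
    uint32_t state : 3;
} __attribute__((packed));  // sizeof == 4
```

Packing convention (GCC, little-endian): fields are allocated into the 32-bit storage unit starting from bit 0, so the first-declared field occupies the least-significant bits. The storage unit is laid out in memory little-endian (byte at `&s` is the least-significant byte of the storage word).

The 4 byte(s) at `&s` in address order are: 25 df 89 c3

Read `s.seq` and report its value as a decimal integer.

28987

[0]=0x25 [1]=0xdf [2]=0x89 [3]=0xc3 (little-endian) → word 0xc389df25
bank [0+:3] = (word>>0) & 0x7 = 5
err [3+:8] = (word>>3) & 0xff = 228
seq [11+:17] = (word>>11) & 0x1ffff = 28987  ←
flags [28+:1] = (word>>28) & 0x1 = 0
state [29+:3] = (word>>29) & 0x7 = 6
seq signed 17b, MSB=0: value = 28987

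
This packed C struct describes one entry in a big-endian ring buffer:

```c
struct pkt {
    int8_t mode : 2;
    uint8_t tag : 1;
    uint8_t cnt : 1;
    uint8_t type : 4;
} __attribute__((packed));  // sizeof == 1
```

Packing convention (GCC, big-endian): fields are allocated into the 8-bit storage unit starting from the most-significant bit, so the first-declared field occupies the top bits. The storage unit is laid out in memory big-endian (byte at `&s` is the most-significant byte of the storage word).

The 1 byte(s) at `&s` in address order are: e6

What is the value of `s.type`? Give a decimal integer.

6

[0]=0xe6 (big-endian) → word 0xe6
mode [6+:2] = (word>>6) & 0x3 = 3
tag [5+:1] = (word>>5) & 0x1 = 1
cnt [4+:1] = (word>>4) & 0x1 = 0
type [0+:4] = (word>>0) & 0xf = 6  ←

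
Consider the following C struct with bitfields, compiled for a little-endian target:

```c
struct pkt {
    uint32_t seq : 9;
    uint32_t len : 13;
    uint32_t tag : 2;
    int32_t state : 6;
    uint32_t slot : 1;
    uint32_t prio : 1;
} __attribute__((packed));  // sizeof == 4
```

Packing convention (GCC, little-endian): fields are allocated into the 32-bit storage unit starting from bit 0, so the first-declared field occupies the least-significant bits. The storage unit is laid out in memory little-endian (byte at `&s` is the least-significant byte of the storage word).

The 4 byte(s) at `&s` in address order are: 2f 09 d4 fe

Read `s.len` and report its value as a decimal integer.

[0]=0x2f [1]=0x09 [2]=0xd4 [3]=0xfe (little-endian) → word 0xfed4092f
seq:9 @ bit 0 → (0xfed4092f>>0)&0x1ff = 0x12f
len:13 @ bit 9 → (0xfed4092f>>9)&0x1fff = 0xa04  ←
tag:2 @ bit 22 → (0xfed4092f>>22)&0x3 = 0x3
state:6 @ bit 24 → (0xfed4092f>>24)&0x3f = 0x3e
slot:1 @ bit 30 → (0xfed4092f>>30)&0x1 = 0x1
prio:1 @ bit 31 → (0xfed4092f>>31)&0x1 = 0x1

2564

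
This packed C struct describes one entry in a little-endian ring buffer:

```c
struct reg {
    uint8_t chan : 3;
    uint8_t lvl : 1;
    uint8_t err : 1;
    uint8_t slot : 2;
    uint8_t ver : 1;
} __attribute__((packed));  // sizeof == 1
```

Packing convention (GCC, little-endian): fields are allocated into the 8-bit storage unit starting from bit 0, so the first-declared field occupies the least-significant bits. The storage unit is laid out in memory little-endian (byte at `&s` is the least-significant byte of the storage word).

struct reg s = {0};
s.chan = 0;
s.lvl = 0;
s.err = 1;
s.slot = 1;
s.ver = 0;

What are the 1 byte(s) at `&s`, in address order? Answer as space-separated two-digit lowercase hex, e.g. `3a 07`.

[0+:3] chan=0 & 0x7 = 0x0; word=0x00
[3+:1] lvl=0 & 0x1 = 0x0; word=0x00
[4+:1] err=1 & 0x1 = 0x1; word=0x10
[5+:2] slot=1 & 0x3 = 0x1; word=0x30
[7+:1] ver=0 & 0x1 = 0x0; word=0x30
word = 0x30 → little-endian bytes:
  [0]=0x30

30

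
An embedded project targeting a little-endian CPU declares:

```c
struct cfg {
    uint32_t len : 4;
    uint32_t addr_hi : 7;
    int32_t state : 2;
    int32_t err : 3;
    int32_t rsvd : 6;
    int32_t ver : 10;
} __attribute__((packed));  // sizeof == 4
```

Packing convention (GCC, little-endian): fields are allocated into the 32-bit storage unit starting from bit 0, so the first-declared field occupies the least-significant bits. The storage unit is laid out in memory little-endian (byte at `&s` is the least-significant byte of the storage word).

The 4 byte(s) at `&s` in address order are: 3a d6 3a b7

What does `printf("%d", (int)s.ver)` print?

[0]=0x3a [1]=0xd6 [2]=0x3a [3]=0xb7 (little-endian) → word 0xb73ad63a
len:4 @ bit 0 → (0xb73ad63a>>0)&0xf = 0xa
addr_hi:7 @ bit 4 → (0xb73ad63a>>4)&0x7f = 0x63
state:2 @ bit 11 → (0xb73ad63a>>11)&0x3 = 0x2
err:3 @ bit 13 → (0xb73ad63a>>13)&0x7 = 0x6
rsvd:6 @ bit 16 → (0xb73ad63a>>16)&0x3f = 0x3a
ver:10 @ bit 22 → (0xb73ad63a>>22)&0x3ff = 0x2dc  ←
ver signed 10b, MSB=1: 732 - 1024 = -292

-292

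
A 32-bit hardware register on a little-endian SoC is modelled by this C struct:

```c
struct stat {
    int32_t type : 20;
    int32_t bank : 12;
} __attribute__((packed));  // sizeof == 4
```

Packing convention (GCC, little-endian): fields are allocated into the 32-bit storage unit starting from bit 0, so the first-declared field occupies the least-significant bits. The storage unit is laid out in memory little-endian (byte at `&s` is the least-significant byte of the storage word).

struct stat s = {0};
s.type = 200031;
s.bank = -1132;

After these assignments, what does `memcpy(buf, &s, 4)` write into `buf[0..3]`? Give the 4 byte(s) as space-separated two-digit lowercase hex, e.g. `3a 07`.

type (20b) val=200031 bits=0x30d5f at bit 0: 0x00030d5f
bank (12b) val=-1132 bits=0xb94 at bit 20: 0xb9430d5f
word = 0xb9430d5f → little-endian bytes:
  [0]=0x5f  [1]=0x0d  [2]=0x43  [3]=0xb9

5f 0d 43 b9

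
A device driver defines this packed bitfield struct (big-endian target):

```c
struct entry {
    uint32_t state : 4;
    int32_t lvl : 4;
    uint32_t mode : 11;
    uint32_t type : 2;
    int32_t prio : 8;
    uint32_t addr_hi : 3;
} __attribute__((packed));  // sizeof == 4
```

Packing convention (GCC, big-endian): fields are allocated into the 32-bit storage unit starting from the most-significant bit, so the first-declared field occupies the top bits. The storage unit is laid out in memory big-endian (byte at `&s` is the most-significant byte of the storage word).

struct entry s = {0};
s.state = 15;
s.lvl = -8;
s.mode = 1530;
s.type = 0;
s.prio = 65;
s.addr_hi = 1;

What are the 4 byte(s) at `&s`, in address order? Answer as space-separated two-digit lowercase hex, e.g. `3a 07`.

state (4b) val=15 bits=0xf at bit 28: 0xf0000000
lvl (4b) val=-8 bits=0x8 at bit 24: 0xf8000000
mode (11b) val=1530 bits=0x5fa at bit 13: 0xf8bf4000
type (2b) val=0 bits=0x0 at bit 11: 0xf8bf4000
prio (8b) val=65 bits=0x41 at bit 3: 0xf8bf4208
addr_hi (3b) val=1 bits=0x1 at bit 0: 0xf8bf4209
word = 0xf8bf4209 → big-endian bytes:
  [0]=0xf8  [1]=0xbf  [2]=0x42  [3]=0x09

f8 bf 42 09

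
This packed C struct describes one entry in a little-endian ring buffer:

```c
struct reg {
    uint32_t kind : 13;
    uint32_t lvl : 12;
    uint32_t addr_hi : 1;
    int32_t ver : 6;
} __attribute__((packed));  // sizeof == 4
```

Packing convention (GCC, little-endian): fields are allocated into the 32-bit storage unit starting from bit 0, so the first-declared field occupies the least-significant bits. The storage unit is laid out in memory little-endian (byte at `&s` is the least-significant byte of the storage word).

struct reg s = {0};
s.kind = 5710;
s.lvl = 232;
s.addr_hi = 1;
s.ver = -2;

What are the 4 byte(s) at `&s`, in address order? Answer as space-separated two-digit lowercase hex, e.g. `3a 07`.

[0+:13] kind=5710 & 0x1fff = 0x164e; word=0x0000164e
[13+:12] lvl=232 & 0xfff = 0xe8; word=0x001d164e
[25+:1] addr_hi=1 & 0x1 = 0x1; word=0x021d164e
[26+:6] ver=-2 & 0x3f = 0x3e; word=0xfa1d164e
word = 0xfa1d164e → little-endian bytes:
  [0]=0x4e  [1]=0x16  [2]=0x1d  [3]=0xfa

4e 16 1d fa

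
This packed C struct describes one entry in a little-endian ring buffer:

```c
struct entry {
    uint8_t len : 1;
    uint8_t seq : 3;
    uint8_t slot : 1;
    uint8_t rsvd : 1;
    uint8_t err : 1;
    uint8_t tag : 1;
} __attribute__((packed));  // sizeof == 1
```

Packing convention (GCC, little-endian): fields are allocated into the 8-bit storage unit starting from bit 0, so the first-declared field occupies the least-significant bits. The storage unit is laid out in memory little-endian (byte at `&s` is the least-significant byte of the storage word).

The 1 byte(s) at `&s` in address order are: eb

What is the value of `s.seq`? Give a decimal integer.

[0]=0xeb (little-endian) → word 0xeb
len:1 @ bit 0 → (0xeb>>0)&0x1 = 0x1
seq:3 @ bit 1 → (0xeb>>1)&0x7 = 0x5  ←
slot:1 @ bit 4 → (0xeb>>4)&0x1 = 0x0
rsvd:1 @ bit 5 → (0xeb>>5)&0x1 = 0x1
err:1 @ bit 6 → (0xeb>>6)&0x1 = 0x1
tag:1 @ bit 7 → (0xeb>>7)&0x1 = 0x1

5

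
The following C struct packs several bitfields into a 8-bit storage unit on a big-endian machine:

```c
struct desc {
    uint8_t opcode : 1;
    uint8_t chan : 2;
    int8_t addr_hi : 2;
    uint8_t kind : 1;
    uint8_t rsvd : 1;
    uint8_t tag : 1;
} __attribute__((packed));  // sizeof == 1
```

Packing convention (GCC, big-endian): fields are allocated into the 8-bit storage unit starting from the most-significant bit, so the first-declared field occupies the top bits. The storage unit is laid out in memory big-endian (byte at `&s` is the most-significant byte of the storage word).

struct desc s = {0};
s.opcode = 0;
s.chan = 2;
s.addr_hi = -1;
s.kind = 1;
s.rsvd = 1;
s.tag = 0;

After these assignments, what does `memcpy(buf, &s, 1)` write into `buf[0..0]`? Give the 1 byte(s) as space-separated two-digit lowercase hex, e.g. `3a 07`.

5e

opcode (1b) val=0 bits=0x0 at bit 7: 0x00
chan (2b) val=2 bits=0x2 at bit 5: 0x40
addr_hi (2b) val=-1 bits=0x3 at bit 3: 0x58
kind (1b) val=1 bits=0x1 at bit 2: 0x5c
rsvd (1b) val=1 bits=0x1 at bit 1: 0x5e
tag (1b) val=0 bits=0x0 at bit 0: 0x5e
word = 0x5e → big-endian bytes:
  [0]=0x5e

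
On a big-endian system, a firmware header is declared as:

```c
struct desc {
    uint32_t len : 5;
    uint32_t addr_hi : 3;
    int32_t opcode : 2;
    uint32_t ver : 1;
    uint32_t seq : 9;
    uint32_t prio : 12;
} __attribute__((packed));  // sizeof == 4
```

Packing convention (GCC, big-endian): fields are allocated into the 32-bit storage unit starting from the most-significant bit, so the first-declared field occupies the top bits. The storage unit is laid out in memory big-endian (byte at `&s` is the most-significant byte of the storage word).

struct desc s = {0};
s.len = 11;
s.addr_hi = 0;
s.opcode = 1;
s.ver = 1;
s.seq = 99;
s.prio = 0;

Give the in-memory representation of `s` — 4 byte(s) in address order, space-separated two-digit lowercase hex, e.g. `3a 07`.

58 66 30 00

len (5b) val=11 bits=0xb at bit 27: 0x58000000
addr_hi (3b) val=0 bits=0x0 at bit 24: 0x58000000
opcode (2b) val=1 bits=0x1 at bit 22: 0x58400000
ver (1b) val=1 bits=0x1 at bit 21: 0x58600000
seq (9b) val=99 bits=0x63 at bit 12: 0x58663000
prio (12b) val=0 bits=0x0 at bit 0: 0x58663000
word = 0x58663000 → big-endian bytes:
  [0]=0x58  [1]=0x66  [2]=0x30  [3]=0x00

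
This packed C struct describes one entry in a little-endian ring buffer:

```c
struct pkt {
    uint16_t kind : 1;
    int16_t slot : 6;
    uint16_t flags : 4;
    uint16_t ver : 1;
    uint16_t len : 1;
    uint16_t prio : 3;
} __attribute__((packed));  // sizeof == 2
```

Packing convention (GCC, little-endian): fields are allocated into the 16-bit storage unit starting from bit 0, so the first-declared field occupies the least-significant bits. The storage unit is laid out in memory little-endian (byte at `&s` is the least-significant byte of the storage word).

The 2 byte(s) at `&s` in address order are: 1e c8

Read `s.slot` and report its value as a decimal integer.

[0]=0x1e [1]=0xc8 (little-endian) → word 0xc81e
kind:1 @ bit 0 → (0xc81e>>0)&0x1 = 0x0
slot:6 @ bit 1 → (0xc81e>>1)&0x3f = 0xf  ←
flags:4 @ bit 7 → (0xc81e>>7)&0xf = 0x0
ver:1 @ bit 11 → (0xc81e>>11)&0x1 = 0x1
len:1 @ bit 12 → (0xc81e>>12)&0x1 = 0x0
prio:3 @ bit 13 → (0xc81e>>13)&0x7 = 0x6
slot signed 6b, MSB=0: value = 15

15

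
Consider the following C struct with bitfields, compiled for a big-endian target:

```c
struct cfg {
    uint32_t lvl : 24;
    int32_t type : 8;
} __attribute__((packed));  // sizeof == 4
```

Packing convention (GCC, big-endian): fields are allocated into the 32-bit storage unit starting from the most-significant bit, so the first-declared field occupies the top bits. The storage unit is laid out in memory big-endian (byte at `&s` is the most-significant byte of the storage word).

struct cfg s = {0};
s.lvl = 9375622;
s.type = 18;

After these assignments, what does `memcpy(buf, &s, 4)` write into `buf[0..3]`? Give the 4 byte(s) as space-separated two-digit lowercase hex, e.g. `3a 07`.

8f 0f 86 12

lvl (24b) val=9375622 bits=0x8f0f86 at bit 8: 0x8f0f8600
type (8b) val=18 bits=0x12 at bit 0: 0x8f0f8612
word = 0x8f0f8612 → big-endian bytes:
  [0]=0x8f  [1]=0x0f  [2]=0x86  [3]=0x12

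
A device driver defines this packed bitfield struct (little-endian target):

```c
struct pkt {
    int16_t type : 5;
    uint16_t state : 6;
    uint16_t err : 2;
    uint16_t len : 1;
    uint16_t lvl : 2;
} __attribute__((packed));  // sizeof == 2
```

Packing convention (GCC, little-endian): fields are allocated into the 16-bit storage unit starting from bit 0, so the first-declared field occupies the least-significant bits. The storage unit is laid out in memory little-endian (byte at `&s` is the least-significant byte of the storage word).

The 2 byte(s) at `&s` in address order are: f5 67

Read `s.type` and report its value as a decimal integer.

-11

[0]=0xf5 [1]=0x67 (little-endian) → word 0x67f5
type:5 @ bit 0 → (0x67f5>>0)&0x1f = 0x15  ←
state:6 @ bit 5 → (0x67f5>>5)&0x3f = 0x3f
err:2 @ bit 11 → (0x67f5>>11)&0x3 = 0x0
len:1 @ bit 13 → (0x67f5>>13)&0x1 = 0x1
lvl:2 @ bit 14 → (0x67f5>>14)&0x3 = 0x1
type signed 5b, MSB=1: 21 - 32 = -11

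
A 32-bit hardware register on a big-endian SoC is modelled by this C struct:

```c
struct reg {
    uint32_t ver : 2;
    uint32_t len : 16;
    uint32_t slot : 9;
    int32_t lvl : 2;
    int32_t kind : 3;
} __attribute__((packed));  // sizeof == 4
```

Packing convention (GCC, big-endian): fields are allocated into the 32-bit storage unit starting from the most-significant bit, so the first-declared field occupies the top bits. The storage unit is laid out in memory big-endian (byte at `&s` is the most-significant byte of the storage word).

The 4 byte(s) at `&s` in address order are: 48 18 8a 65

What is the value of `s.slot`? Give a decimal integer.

[0]=0x48 [1]=0x18 [2]=0x8a [3]=0x65 (big-endian) → word 0x48188a65
ver [30+:2] = (word>>30) & 0x3 = 1
len [14+:16] = (word>>14) & 0xffff = 8290
slot [5+:9] = (word>>5) & 0x1ff = 83  ←
lvl [3+:2] = (word>>3) & 0x3 = 0
kind [0+:3] = (word>>0) & 0x7 = 5

83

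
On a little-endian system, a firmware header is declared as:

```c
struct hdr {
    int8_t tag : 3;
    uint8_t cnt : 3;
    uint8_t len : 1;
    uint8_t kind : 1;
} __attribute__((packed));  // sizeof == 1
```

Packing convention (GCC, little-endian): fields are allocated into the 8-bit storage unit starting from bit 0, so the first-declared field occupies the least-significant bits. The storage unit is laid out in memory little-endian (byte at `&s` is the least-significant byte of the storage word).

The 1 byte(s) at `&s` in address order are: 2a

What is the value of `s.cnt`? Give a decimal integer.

[0]=0x2a (little-endian) → word 0x2a
tag:3 @ bit 0 → (0x2a>>0)&0x7 = 0x2
cnt:3 @ bit 3 → (0x2a>>3)&0x7 = 0x5  ←
len:1 @ bit 6 → (0x2a>>6)&0x1 = 0x0
kind:1 @ bit 7 → (0x2a>>7)&0x1 = 0x0

5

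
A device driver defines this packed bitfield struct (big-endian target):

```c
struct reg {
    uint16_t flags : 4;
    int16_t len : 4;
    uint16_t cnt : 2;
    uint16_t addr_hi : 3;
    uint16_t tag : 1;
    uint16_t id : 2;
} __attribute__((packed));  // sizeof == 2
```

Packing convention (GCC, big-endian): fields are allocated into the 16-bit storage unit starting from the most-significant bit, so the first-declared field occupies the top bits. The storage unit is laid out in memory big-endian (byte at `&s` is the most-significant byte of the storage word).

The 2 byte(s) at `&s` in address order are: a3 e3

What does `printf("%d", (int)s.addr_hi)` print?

4

[0]=0xa3 [1]=0xe3 (big-endian) → word 0xa3e3
flags [12+:4] = (word>>12) & 0xf = 10
len [8+:4] = (word>>8) & 0xf = 3
cnt [6+:2] = (word>>6) & 0x3 = 3
addr_hi [3+:3] = (word>>3) & 0x7 = 4  ←
tag [2+:1] = (word>>2) & 0x1 = 0
id [0+:2] = (word>>0) & 0x3 = 3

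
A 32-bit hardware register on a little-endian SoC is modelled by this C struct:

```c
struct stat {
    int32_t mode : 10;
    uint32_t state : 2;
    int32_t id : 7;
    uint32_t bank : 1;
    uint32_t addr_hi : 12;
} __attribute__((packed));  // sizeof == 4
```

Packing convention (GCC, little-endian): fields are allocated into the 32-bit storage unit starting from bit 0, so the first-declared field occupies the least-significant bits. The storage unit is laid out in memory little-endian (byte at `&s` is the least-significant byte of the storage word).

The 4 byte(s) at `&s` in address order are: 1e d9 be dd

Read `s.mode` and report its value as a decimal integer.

[0]=0x1e [1]=0xd9 [2]=0xbe [3]=0xdd (little-endian) → word 0xddbed91e
mode [0+:10] = (word>>0) & 0x3ff = 286  ←
state [10+:2] = (word>>10) & 0x3 = 2
id [12+:7] = (word>>12) & 0x7f = 109
bank [19+:1] = (word>>19) & 0x1 = 1
addr_hi [20+:12] = (word>>20) & 0xfff = 3547
mode signed 10b, MSB=0: value = 286

286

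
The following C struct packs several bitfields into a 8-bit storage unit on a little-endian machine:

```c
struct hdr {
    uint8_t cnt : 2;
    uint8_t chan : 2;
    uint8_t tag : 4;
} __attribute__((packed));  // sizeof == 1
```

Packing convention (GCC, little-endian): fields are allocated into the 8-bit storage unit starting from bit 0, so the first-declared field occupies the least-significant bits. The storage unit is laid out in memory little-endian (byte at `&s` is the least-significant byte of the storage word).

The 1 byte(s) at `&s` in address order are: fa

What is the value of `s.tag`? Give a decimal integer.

[0]=0xfa (little-endian) → word 0xfa
cnt [0+:2] = (word>>0) & 0x3 = 2
chan [2+:2] = (word>>2) & 0x3 = 2
tag [4+:4] = (word>>4) & 0xf = 15  ←

15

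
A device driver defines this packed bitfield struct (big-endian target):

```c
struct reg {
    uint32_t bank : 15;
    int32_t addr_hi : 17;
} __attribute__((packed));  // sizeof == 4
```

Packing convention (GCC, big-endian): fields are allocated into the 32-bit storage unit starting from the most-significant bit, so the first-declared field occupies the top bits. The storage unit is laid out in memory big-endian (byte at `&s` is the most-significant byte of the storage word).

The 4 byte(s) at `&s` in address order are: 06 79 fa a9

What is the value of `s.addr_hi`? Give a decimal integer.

-1367

[0]=0x06 [1]=0x79 [2]=0xfa [3]=0xa9 (big-endian) → word 0x0679faa9
bank [17+:15] = (word>>17) & 0x7fff = 828
addr_hi [0+:17] = (word>>0) & 0x1ffff = 129705  ←
addr_hi signed 17b, MSB=1: 129705 - 131072 = -1367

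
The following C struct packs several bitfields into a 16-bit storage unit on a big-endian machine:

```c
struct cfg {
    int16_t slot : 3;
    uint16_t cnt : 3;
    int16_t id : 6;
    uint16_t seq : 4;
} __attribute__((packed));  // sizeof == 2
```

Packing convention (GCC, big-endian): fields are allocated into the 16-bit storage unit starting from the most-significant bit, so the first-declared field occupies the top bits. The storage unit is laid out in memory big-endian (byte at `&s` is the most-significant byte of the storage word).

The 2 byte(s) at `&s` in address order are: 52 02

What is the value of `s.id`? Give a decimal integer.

[0]=0x52 [1]=0x02 (big-endian) → word 0x5202
slot:3 @ bit 13 → (0x5202>>13)&0x7 = 0x2
cnt:3 @ bit 10 → (0x5202>>10)&0x7 = 0x4
id:6 @ bit 4 → (0x5202>>4)&0x3f = 0x20  ←
seq:4 @ bit 0 → (0x5202>>0)&0xf = 0x2
id signed 6b, MSB=1: 32 - 64 = -32

-32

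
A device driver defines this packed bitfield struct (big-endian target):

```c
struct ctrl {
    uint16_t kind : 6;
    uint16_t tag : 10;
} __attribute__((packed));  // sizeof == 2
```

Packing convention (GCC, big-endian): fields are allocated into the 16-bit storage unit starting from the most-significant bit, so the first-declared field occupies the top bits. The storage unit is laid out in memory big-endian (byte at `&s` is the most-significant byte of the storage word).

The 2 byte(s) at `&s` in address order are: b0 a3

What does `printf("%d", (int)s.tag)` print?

[0]=0xb0 [1]=0xa3 (big-endian) → word 0xb0a3
kind [10+:6] = (word>>10) & 0x3f = 44
tag [0+:10] = (word>>0) & 0x3ff = 163  ←

163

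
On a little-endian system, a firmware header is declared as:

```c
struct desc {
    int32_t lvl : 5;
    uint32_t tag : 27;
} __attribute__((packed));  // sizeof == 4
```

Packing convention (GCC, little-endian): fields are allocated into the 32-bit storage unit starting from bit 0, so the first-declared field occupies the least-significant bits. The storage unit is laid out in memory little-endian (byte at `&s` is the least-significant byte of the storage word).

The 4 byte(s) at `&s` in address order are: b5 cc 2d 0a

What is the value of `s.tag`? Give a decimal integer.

[0]=0xb5 [1]=0xcc [2]=0x2d [3]=0x0a (little-endian) → word 0x0a2dccb5
lvl [0+:5] = (word>>0) & 0x1f = 21
tag [5+:27] = (word>>5) & 0x7ffffff = 5336677  ←

5336677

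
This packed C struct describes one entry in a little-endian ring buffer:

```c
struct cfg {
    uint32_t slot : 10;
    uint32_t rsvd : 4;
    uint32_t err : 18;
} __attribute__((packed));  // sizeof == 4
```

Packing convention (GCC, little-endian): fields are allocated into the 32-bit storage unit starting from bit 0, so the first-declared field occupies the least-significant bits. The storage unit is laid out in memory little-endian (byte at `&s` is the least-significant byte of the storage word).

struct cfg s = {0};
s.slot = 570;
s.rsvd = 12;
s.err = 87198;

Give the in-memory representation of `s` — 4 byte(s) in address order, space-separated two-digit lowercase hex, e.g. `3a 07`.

[0+:10] slot=570 & 0x3ff = 0x23a; word=0x0000023a
[10+:4] rsvd=12 & 0xf = 0xc; word=0x0000323a
[14+:18] err=87198 & 0x3ffff = 0x1549e; word=0x5527b23a
word = 0x5527b23a → little-endian bytes:
  [0]=0x3a  [1]=0xb2  [2]=0x27  [3]=0x55

3a b2 27 55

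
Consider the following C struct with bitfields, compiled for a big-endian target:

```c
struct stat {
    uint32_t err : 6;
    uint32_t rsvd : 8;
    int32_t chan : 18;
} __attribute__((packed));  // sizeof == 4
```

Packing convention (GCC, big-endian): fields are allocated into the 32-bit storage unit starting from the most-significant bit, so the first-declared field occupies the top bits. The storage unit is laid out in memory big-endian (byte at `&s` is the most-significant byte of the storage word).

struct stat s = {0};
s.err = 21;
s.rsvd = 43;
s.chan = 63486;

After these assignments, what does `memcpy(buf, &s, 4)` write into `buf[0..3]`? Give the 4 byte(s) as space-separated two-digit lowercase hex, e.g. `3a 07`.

[26+:6] err=21 & 0x3f = 0x15; word=0x54000000
[18+:8] rsvd=43 & 0xff = 0x2b; word=0x54ac0000
[0+:18] chan=63486 & 0x3ffff = 0xf7fe; word=0x54acf7fe
word = 0x54acf7fe → big-endian bytes:
  [0]=0x54  [1]=0xac  [2]=0xf7  [3]=0xfe

54 ac f7 fe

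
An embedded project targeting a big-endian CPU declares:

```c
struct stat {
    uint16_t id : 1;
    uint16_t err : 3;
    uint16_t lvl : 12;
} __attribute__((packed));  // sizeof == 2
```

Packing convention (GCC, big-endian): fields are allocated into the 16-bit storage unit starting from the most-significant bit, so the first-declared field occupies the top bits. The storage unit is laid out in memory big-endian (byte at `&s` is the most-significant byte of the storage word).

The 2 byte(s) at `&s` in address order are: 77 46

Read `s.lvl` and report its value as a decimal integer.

[0]=0x77 [1]=0x46 (big-endian) → word 0x7746
id:1 @ bit 15 → (0x7746>>15)&0x1 = 0x0
err:3 @ bit 12 → (0x7746>>12)&0x7 = 0x7
lvl:12 @ bit 0 → (0x7746>>0)&0xfff = 0x746  ←

1862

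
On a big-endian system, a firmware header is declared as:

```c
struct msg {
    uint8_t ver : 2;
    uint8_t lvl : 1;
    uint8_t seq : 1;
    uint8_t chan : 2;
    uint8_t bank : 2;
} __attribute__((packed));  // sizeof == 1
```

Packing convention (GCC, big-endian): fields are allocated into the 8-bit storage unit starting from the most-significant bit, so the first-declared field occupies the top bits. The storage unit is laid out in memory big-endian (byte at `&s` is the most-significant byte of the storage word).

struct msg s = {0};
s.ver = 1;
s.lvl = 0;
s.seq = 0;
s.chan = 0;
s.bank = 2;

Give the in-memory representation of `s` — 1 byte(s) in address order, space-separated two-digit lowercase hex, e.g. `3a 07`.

ver:2 = 1 → 0x1 << 6 → word 0x40
lvl:1 = 0 → 0x0 << 5 → word 0x40
seq:1 = 0 → 0x0 << 4 → word 0x40
chan:2 = 0 → 0x0 << 2 → word 0x40
bank:2 = 2 → 0x2 << 0 → word 0x42
word = 0x42 → big-endian bytes:
  [0]=0x42

42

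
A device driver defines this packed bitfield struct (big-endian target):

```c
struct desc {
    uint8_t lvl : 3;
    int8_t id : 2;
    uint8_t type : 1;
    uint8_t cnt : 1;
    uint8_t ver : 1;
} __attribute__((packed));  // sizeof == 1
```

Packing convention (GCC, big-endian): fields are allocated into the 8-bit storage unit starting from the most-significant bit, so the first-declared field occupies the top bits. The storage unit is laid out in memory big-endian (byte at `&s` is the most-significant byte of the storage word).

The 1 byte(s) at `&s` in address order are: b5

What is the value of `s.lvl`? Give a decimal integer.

5

[0]=0xb5 (big-endian) → word 0xb5
lvl:3 @ bit 5 → (0xb5>>5)&0x7 = 0x5  ←
id:2 @ bit 3 → (0xb5>>3)&0x3 = 0x2
type:1 @ bit 2 → (0xb5>>2)&0x1 = 0x1
cnt:1 @ bit 1 → (0xb5>>1)&0x1 = 0x0
ver:1 @ bit 0 → (0xb5>>0)&0x1 = 0x1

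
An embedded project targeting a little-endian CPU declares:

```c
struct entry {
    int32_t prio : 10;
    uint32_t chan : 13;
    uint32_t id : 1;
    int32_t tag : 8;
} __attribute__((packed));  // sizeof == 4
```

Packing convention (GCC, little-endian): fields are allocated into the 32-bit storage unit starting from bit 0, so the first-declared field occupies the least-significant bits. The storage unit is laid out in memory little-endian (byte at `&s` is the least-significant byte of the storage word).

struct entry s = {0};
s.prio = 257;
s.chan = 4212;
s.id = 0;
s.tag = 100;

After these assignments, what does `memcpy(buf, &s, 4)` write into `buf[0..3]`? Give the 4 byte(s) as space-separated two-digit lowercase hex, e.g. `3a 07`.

[0+:10] prio=257 & 0x3ff = 0x101; word=0x00000101
[10+:13] chan=4212 & 0x1fff = 0x1074; word=0x0041d101
[23+:1] id=0 & 0x1 = 0x0; word=0x0041d101
[24+:8] tag=100 & 0xff = 0x64; word=0x6441d101
word = 0x6441d101 → little-endian bytes:
  [0]=0x01  [1]=0xd1  [2]=0x41  [3]=0x64

01 d1 41 64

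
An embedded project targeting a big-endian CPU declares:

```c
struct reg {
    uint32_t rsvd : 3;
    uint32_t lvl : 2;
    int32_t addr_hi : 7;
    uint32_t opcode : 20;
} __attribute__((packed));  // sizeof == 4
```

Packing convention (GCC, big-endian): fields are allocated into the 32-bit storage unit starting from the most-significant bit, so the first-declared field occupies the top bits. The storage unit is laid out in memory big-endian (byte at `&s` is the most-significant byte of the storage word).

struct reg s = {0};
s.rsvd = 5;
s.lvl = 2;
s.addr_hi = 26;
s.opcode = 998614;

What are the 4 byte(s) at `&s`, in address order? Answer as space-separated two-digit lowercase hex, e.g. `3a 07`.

b1 af 3c d6

[29+:3] rsvd=5 & 0x7 = 0x5; word=0xa0000000
[27+:2] lvl=2 & 0x3 = 0x2; word=0xb0000000
[20+:7] addr_hi=26 & 0x7f = 0x1a; word=0xb1a00000
[0+:20] opcode=998614 & 0xfffff = 0xf3cd6; word=0xb1af3cd6
word = 0xb1af3cd6 → big-endian bytes:
  [0]=0xb1  [1]=0xaf  [2]=0x3c  [3]=0xd6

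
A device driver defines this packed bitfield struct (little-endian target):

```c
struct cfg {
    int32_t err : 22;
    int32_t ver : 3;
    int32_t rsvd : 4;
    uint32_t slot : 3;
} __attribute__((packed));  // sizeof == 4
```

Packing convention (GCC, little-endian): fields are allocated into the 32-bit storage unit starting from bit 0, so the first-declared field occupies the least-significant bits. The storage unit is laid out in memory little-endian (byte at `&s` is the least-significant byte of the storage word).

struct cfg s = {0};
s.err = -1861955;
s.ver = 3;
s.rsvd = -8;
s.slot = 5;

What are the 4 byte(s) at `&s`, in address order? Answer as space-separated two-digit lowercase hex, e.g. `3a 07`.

bd 96 e3 b0

err (22b) val=-1861955 bits=0x2396bd at bit 0: 0x002396bd
ver (3b) val=3 bits=0x3 at bit 22: 0x00e396bd
rsvd (4b) val=-8 bits=0x8 at bit 25: 0x10e396bd
slot (3b) val=5 bits=0x5 at bit 29: 0xb0e396bd
word = 0xb0e396bd → little-endian bytes:
  [0]=0xbd  [1]=0x96  [2]=0xe3  [3]=0xb0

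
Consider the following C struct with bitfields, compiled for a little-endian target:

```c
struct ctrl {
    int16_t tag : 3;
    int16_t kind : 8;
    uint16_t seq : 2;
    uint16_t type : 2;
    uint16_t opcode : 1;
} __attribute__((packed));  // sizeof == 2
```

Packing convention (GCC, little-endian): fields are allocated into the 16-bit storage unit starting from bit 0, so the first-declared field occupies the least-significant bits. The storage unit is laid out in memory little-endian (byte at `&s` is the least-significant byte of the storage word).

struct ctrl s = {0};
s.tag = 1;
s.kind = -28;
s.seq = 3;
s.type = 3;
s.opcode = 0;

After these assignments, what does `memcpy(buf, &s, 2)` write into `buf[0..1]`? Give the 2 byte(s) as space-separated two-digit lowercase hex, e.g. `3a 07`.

tag:3 = 1 → 0x1 << 0 → word 0x0001
kind:8 = -28 → 0xe4 << 3 → word 0x0721
seq:2 = 3 → 0x3 << 11 → word 0x1f21
type:2 = 3 → 0x3 << 13 → word 0x7f21
opcode:1 = 0 → 0x0 << 15 → word 0x7f21
word = 0x7f21 → little-endian bytes:
  [0]=0x21  [1]=0x7f

21 7f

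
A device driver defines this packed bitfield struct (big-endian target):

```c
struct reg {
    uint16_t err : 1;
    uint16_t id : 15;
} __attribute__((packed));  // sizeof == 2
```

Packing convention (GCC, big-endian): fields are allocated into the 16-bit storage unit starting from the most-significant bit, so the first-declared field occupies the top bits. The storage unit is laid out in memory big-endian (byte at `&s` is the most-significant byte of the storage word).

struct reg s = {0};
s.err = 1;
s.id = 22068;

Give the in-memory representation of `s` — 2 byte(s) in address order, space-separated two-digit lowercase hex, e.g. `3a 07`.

d6 34

err (1b) val=1 bits=0x1 at bit 15: 0x8000
id (15b) val=22068 bits=0x5634 at bit 0: 0xd634
word = 0xd634 → big-endian bytes:
  [0]=0xd6  [1]=0x34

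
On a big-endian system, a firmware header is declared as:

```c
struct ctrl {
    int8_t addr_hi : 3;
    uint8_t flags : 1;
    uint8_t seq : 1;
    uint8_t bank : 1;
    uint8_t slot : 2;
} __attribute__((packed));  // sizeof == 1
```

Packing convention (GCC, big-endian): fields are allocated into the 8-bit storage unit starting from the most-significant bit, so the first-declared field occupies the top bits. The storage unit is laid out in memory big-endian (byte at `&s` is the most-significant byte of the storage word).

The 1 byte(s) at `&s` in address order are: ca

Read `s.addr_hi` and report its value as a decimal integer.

-2

[0]=0xca (big-endian) → word 0xca
addr_hi:3 @ bit 5 → (0xca>>5)&0x7 = 0x6  ←
flags:1 @ bit 4 → (0xca>>4)&0x1 = 0x0
seq:1 @ bit 3 → (0xca>>3)&0x1 = 0x1
bank:1 @ bit 2 → (0xca>>2)&0x1 = 0x0
slot:2 @ bit 0 → (0xca>>0)&0x3 = 0x2
addr_hi signed 3b, MSB=1: 6 - 8 = -2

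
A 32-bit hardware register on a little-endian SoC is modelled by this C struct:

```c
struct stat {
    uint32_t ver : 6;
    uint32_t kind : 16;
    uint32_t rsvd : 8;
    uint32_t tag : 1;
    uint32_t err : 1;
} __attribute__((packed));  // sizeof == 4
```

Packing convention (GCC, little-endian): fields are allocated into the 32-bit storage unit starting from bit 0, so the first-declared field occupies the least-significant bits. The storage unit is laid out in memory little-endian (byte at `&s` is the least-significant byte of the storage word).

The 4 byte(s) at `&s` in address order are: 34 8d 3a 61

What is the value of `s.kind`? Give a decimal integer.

[0]=0x34 [1]=0x8d [2]=0x3a [3]=0x61 (little-endian) → word 0x613a8d34
ver:6 @ bit 0 → (0x613a8d34>>0)&0x3f = 0x34
kind:16 @ bit 6 → (0x613a8d34>>6)&0xffff = 0xea34  ←
rsvd:8 @ bit 22 → (0x613a8d34>>22)&0xff = 0x84
tag:1 @ bit 30 → (0x613a8d34>>30)&0x1 = 0x1
err:1 @ bit 31 → (0x613a8d34>>31)&0x1 = 0x0

59956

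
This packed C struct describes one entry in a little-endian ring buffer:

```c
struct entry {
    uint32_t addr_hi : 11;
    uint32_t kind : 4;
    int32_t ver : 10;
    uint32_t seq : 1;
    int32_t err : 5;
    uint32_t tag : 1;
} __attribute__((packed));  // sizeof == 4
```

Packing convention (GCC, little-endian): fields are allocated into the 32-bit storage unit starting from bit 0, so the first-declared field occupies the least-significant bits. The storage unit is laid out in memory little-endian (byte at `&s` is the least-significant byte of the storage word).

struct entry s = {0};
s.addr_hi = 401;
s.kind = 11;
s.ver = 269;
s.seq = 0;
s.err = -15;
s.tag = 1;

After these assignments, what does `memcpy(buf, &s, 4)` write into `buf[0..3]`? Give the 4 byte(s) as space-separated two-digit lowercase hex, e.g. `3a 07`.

91 d9 86 c4

[0+:11] addr_hi=401 & 0x7ff = 0x191; word=0x00000191
[11+:4] kind=11 & 0xf = 0xb; word=0x00005991
[15+:10] ver=269 & 0x3ff = 0x10d; word=0x0086d991
[25+:1] seq=0 & 0x1 = 0x0; word=0x0086d991
[26+:5] err=-15 & 0x1f = 0x11; word=0x4486d991
[31+:1] tag=1 & 0x1 = 0x1; word=0xc486d991
word = 0xc486d991 → little-endian bytes:
  [0]=0x91  [1]=0xd9  [2]=0x86  [3]=0xc4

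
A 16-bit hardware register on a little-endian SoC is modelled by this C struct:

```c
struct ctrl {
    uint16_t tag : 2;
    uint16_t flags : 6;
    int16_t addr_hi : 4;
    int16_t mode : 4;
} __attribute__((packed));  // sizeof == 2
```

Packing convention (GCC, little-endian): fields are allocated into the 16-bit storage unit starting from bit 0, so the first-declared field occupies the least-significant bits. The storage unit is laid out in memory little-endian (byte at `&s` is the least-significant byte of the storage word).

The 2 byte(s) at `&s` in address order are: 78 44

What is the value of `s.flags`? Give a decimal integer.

30

[0]=0x78 [1]=0x44 (little-endian) → word 0x4478
tag:2 @ bit 0 → (0x4478>>0)&0x3 = 0x0
flags:6 @ bit 2 → (0x4478>>2)&0x3f = 0x1e  ←
addr_hi:4 @ bit 8 → (0x4478>>8)&0xf = 0x4
mode:4 @ bit 12 → (0x4478>>12)&0xf = 0x4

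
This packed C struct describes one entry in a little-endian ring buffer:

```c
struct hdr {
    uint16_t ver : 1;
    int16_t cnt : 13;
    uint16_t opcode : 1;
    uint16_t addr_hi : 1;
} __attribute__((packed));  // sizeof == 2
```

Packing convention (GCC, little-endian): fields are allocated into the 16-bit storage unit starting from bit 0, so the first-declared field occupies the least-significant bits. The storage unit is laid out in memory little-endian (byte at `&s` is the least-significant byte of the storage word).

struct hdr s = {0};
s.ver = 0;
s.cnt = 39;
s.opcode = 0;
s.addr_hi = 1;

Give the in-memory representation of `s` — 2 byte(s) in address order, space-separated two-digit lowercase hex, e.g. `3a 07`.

4e 80

[0+:1] ver=0 & 0x1 = 0x0; word=0x0000
[1+:13] cnt=39 & 0x1fff = 0x27; word=0x004e
[14+:1] opcode=0 & 0x1 = 0x0; word=0x004e
[15+:1] addr_hi=1 & 0x1 = 0x1; word=0x804e
word = 0x804e → little-endian bytes:
  [0]=0x4e  [1]=0x80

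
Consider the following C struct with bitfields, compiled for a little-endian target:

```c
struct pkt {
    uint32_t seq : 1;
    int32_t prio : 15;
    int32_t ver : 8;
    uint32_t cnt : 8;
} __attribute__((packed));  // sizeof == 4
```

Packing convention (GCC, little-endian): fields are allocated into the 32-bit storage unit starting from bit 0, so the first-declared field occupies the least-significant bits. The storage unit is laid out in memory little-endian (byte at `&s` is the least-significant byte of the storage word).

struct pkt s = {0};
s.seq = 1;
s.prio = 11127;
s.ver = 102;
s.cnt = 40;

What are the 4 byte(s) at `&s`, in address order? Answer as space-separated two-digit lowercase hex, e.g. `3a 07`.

[0+:1] seq=1 & 0x1 = 0x1; word=0x00000001
[1+:15] prio=11127 & 0x7fff = 0x2b77; word=0x000056ef
[16+:8] ver=102 & 0xff = 0x66; word=0x006656ef
[24+:8] cnt=40 & 0xff = 0x28; word=0x286656ef
word = 0x286656ef → little-endian bytes:
  [0]=0xef  [1]=0x56  [2]=0x66  [3]=0x28

ef 56 66 28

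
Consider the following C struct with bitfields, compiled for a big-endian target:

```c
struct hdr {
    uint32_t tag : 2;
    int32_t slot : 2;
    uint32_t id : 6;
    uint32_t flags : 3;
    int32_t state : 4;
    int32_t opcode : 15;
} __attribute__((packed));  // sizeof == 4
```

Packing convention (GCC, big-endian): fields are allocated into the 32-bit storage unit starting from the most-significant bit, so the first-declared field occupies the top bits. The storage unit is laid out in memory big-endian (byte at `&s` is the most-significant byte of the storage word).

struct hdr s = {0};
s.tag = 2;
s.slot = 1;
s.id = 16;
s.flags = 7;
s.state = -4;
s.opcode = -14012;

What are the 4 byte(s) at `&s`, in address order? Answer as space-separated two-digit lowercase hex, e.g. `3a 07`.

94 3e 49 44

tag:2 = 2 → 0x2 << 30 → word 0x80000000
slot:2 = 1 → 0x1 << 28 → word 0x90000000
id:6 = 16 → 0x10 << 22 → word 0x94000000
flags:3 = 7 → 0x7 << 19 → word 0x94380000
state:4 = -4 → 0xc << 15 → word 0x943e0000
opcode:15 = -14012 → 0x4944 << 0 → word 0x943e4944
word = 0x943e4944 → big-endian bytes:
  [0]=0x94  [1]=0x3e  [2]=0x49  [3]=0x44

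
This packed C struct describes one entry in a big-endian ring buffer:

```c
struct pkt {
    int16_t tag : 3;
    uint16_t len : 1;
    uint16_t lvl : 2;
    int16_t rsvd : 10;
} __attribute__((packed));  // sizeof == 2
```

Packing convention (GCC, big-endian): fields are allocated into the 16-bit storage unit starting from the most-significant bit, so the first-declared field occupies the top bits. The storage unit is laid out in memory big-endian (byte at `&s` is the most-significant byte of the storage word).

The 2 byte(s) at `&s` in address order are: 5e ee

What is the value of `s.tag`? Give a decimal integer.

2

[0]=0x5e [1]=0xee (big-endian) → word 0x5eee
tag:3 @ bit 13 → (0x5eee>>13)&0x7 = 0x2  ←
len:1 @ bit 12 → (0x5eee>>12)&0x1 = 0x1
lvl:2 @ bit 10 → (0x5eee>>10)&0x3 = 0x3
rsvd:10 @ bit 0 → (0x5eee>>0)&0x3ff = 0x2ee
tag signed 3b, MSB=0: value = 2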